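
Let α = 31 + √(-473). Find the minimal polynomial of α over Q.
m_α(x) = x^2 - 62x + 1434

From α - 31 = √(-473), squaring gives (α - 31)^2 = -473, i.e. α^2 - 62α + 961 = -473, so α^2 - 62α + 1434 = 0. The discriminant of x^2 - 62x + 1434 is (-62)^2 - 4·(1434) = 3844 - 5736 = -1892, and 4·(-473) is not a perfect square in Q since -473 is squarefree and ≠ 1. Hence x^2 - 62x + 1434 is irreducible over Q and is the minimal polynomial of α.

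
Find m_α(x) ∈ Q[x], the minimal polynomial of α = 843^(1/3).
m_α(x) = x^3 - 843

α satisfies α^3 = 843, so x^3 - 843 annihilates α. By the rational root test, a rational root p/q (in lowest terms) of x^3 - 843 would satisfy p^3 = 843 q^3, forcing q = 1 and p^3 = 843; but 843 is not a perfect cube, contradiction. A monic cubic over Q with no rational root is irreducible (any nontrivial factorization would include a linear factor). Hence x^3 - 843 is the minimal polynomial of α, and in particular [Q(α):Q] = 3.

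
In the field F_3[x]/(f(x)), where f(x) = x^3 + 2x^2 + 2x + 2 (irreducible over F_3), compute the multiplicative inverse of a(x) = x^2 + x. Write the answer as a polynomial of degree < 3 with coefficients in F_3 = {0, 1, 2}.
a(x)^(-1) ≡ 2x^2 (mod f(x))

Since f is irreducible over F_3, F_3[x]/(f) is a field and a(x) ≠ 0 has an inverse. Apply the extended Euclidean algorithm to f(x) and a(x) in F_3[x]: f(x) = (x + 1)·a(x) + (x + 2);  a(x) = (x + 2)·(x + 2) + (2). The last nonzero remainder is the constant 2 = gcd(f, a) in F_3. Back-substituting through the division chain expresses 2 = s(x)·a(x) + t(x)·f(x) with s(x) ≡ x^2 (mod f), so (x^2)·a(x) ≡ 2 (mod f). Multiplying by 2^(-1) ≡ 2 in F_3 gives a(x)^(-1) ≡ 2·(x^2) ≡ 2x^2 (mod f). Check: (x^2 + x)·(2x^2) = 2x^4 + 2x^3 ≡ 1 (mod x^3 + 2x^2 + 2x + 2).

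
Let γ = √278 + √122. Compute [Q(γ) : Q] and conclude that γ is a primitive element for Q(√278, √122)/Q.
[Q(γ) : Q] = 4 (equivalently, Q(γ) = Q(√278, √122))

Obviously Q(γ) ⊆ Q(√278, √122), and [Q(√278, √122):Q] = 4 (since 278, 122 are distinct squarefree integers > 1 with 33916 not a perfect square). To show equality we compute the minimal polynomial of γ. From γ = √278 + √122: γ^2 = 278 + 2√(33916) + 122 = 400 + 2√(33916), so γ^2 - 400 = 2√(33916); squaring, (γ^2 - 400)^2 = 4·33916, i.e. γ^4 - 800γ^2 + 160000 - 135664 = 0, i.e. γ^4 - 800γ^2 + 24336 = 0. So γ is a root of x^4 - 800x^2 + 24336. This polynomial is irreducible over Q: it has no rational root (each ±√278 ± √122 is irrational), and any factorization into two quadratics over Q would force √(33916) ∈ Q (pairing opposite roots) or √278, √122 ∈ Q (other pairings), all impossible. Hence [Q(γ):Q] = 4 = [Q(√278, √122):Q], so Q(γ) = Q(√278, √122).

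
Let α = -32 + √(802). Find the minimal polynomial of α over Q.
m_α(x) = x^2 + 64x + 222

From α + 32 = √(802), squaring gives (α + 32)^2 = 802, i.e. α^2 + 64α + 1024 = 802, so α^2 + 64α + 222 = 0. The discriminant of x^2 + 64x + 222 is (64)^2 - 4·(222) = 4096 - 888 = 3208, and 4·(802) is not a perfect square in Q since 802 is squarefree and ≠ 1. Hence x^2 + 64x + 222 is irreducible over Q and is the minimal polynomial of α.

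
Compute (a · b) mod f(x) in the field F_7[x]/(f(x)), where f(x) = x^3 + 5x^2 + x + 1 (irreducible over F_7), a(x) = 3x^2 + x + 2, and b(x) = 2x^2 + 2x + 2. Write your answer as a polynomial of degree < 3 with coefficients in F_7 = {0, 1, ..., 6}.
a · b ≡ 4x^2 + x + 5 (mod f(x))

Multiply in F_7[x]: a(x)·b(x) = (3x^2 + x + 2)·(2x^2 + 2x + 2) = 6x^4 + x^3 + 5x^2 + 6x + 4. This has degree ≥ 3, so divide by f(x) over F_7: 6x^4 + x^3 + 5x^2 + 6x + 4 = (6x + 6)·(x^3 + 5x^2 + x + 1) + (4x^2 + x + 5). Hence a·b ≡ 4x^2 + x + 5 (mod f). (F_7[x]/(f) is a field with 7^3 = 343 elements since f is irreducible of degree 3.)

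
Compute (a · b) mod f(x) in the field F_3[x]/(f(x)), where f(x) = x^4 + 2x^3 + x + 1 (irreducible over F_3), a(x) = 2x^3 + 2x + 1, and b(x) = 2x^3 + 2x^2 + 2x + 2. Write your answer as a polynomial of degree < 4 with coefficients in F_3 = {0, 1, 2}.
a · b ≡ x^3 + 1 (mod f(x))

Multiply in F_3[x]: a(x)·b(x) = (2x^3 + 2x + 1)·(2x^3 + 2x^2 + 2x + 2) = x^6 + x^5 + 2x^4 + x^3 + 2. This has degree ≥ 4, so divide by f(x) over F_3: x^6 + x^5 + 2x^4 + x^3 + 2 = (x^2 + 2x + 1)·(x^4 + 2x^3 + x + 1) + (x^3 + 1). Hence a·b ≡ x^3 + 1 (mod f). (F_3[x]/(f) is a field with 3^4 = 81 elements since f is irreducible of degree 4.)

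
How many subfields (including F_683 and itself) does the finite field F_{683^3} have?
F_{683^3} has 2 subfields

The subfields of F_{p^n} are exactly the fields F_{p^d} for d | n (each is the fixed field of the unique index-d subgroup of Gal(F_{p^n}/F_p) ≅ Z/nZ). The divisors of n = 3 are {1, 3}, giving 2 subfields: F_{683^1}, F_{683^3}.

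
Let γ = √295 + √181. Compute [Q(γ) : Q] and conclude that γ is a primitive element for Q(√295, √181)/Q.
[Q(γ) : Q] = 4 (equivalently, Q(γ) = Q(√295, √181))

Obviously Q(γ) ⊆ Q(√295, √181), and [Q(√295, √181):Q] = 4 (since 295, 181 are distinct squarefree integers > 1 with 53395 not a perfect square). To show equality we compute the minimal polynomial of γ. From γ = √295 + √181: γ^2 = 295 + 2√(53395) + 181 = 476 + 2√(53395), so γ^2 - 476 = 2√(53395); squaring, (γ^2 - 476)^2 = 4·53395, i.e. γ^4 - 952γ^2 + 226576 - 213580 = 0, i.e. γ^4 - 952γ^2 + 12996 = 0. So γ is a root of x^4 - 952x^2 + 12996. This polynomial is irreducible over Q: it has no rational root (each ±√295 ± √181 is irrational), and any factorization into two quadratics over Q would force √(53395) ∈ Q (pairing opposite roots) or √295, √181 ∈ Q (other pairings), all impossible. Hence [Q(γ):Q] = 4 = [Q(√295, √181):Q], so Q(γ) = Q(√295, √181).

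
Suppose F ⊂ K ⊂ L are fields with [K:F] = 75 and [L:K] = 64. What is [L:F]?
[L:F] = 4800

The tower law says that for any tower of field extensions F ⊂ K ⊂ L with finite degrees, [L:F] = [L:K] · [K:F]. Here this gives [L:F] = 64 · 75 = 4800.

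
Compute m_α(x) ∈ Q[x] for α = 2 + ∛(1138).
m_α(x) = x^3 - 6x^2 + 12x - 1146

Set β = α - 2 = ∛(1138), so β^3 = 1138. Then (α - 2)^3 - 1138 = 0, i.e. α is a root of g(x) = (x - 2)^3 - 1138 = x^3 - 6x^2 + 12x - 1146. Since g(x) = h(x - 2) where h(x) = x^3 - 1138, and h is irreducible over Q (because 1138 is not a perfect cube, so h has no rational root, and a monic cubic with no rational root is irreducible), g is also irreducible (irreducibility is preserved under the substitution x → x - 2). Hence m_α(x) = x^3 - 6x^2 + 12x - 1146.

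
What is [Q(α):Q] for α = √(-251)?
[Q(α):Q] = 2

[Q(α):Q] equals the degree of the minimal polynomial of α. Here α^2 = -251 and x^2 + 251 is irreducible (d = -251 is squarefree, ≠ 1, hence not a square), so deg(m_α) = 2. Thus [Q(α):Q] = 2.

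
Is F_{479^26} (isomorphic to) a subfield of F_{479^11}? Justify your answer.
No: F_{479^26} is not a subfield of F_{479^11}

F_{p^m} embeds in F_{p^n} iff m | n. Here 26 ∤ 11 (since 11 = 0·26 + 11 with remainder 11 ≠ 0), so F_{479^26} is not a subfield of F_{479^11}. Equivalently: if it were, the tower law would give 26 = [F_{479^26}:F_479] dividing [F_{479^11}:F_479] = 11, contradiction.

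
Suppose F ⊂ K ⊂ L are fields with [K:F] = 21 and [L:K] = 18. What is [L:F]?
[L:F] = 378

The tower law says that for any tower of field extensions F ⊂ K ⊂ L with finite degrees, [L:F] = [L:K] · [K:F]. Here this gives [L:F] = 18 · 21 = 378.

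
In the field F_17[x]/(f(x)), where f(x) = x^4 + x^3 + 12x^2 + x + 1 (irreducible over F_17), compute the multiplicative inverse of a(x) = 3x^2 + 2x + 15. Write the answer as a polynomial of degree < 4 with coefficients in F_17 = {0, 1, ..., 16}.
a(x)^(-1) ≡ 11x^3 + 11x + 5 (mod f(x))

Since f is irreducible over F_17, F_17[x]/(f) is a field and a(x) ≠ 0 has an inverse. Apply the extended Euclidean algorithm to f(x) and a(x) in F_17[x]: f(x) = (6x^2 + 2x + 1)·a(x) + (3x + 3);  a(x) = (x + 11)·(3x + 3) + (16). The last nonzero remainder is the constant 16 = gcd(f, a) in F_17. Back-substituting through the division chain expresses 16 = s(x)·a(x) + t(x)·f(x) with s(x) ≡ 6x^3 + 6x + 12 (mod f), so (6x^3 + 6x + 12)·a(x) ≡ 16 (mod f). Multiplying by 16^(-1) ≡ 16 in F_17 gives a(x)^(-1) ≡ 16·(6x^3 + 6x + 12) ≡ 11x^3 + 11x + 5 (mod f). Check: (3x^2 + 2x + 15)·(11x^3 + 11x + 5) = 16x^5 + 5x^4 + 11x^3 + 3x^2 + 5x + 7 ≡ 1 (mod x^4 + x^3 + 12x^2 + x + 1).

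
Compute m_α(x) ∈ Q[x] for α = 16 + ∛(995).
m_α(x) = x^3 - 48x^2 + 768x - 5091

Set β = α - 16 = ∛(995), so β^3 = 995. Then (α - 16)^3 - 995 = 0, i.e. α is a root of g(x) = (x - 16)^3 - 995 = x^3 - 48x^2 + 768x - 5091. Since g(x) = h(x - 16) where h(x) = x^3 - 995, and h is irreducible over Q (because 995 is not a perfect cube, so h has no rational root, and a monic cubic with no rational root is irreducible), g is also irreducible (irreducibility is preserved under the substitution x → x - 16). Hence m_α(x) = x^3 - 48x^2 + 768x - 5091.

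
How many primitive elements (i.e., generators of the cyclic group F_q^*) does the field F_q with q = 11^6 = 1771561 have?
There are φ(1771560) = 373248 primitive elements

F_q^* is cyclic of order q - 1 = 1771560. A cyclic group of order m has exactly φ(m) generators. Here m = 1771560 = 2^3 · 3^2 · 5 · 7 · 19 · 37, so the number of primitive elements is φ(1771560) = 373248.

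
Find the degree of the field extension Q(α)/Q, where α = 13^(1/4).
[Q(α):Q] = 4

α is a root of x^4 - 13. By Eisenstein's criterion at the prime p = 13 (which divides the constant term 13 but p^2 = 169 does not, since 13 is squarefree), x^4 - 13 is irreducible over Q. Hence [Q(α):Q] = 4.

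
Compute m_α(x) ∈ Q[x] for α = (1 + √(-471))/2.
m_α(x) = x^2 - x + 118

From 2α - 1 = √(-471), squaring gives (2α - 1)^2 = -471, i.e. 4α^2 - 4α + 1 = -471, so α^2 - α + (1 + 471)/4 = 0. Since -471 ≡ 1 (mod 4), (1 + 471)/4 = 118 ∈ Z. The polynomial x^2 - x + 118 has discriminant 1 - 4·(118) = -471, which is not a perfect square in Q (d = -471 is squarefree and ≠ 1), so x^2 - x + 118 is irreducible over Q. It is the minimal polynomial of α.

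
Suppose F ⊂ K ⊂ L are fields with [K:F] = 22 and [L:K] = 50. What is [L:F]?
[L:F] = 1100

The tower law says that for any tower of field extensions F ⊂ K ⊂ L with finite degrees, [L:F] = [L:K] · [K:F]. Here this gives [L:F] = 50 · 22 = 1100.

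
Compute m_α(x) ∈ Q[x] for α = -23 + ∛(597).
m_α(x) = x^3 + 69x^2 + 1587x + 11570

Set β = α + 23 = ∛(597), so β^3 = 597. Then (α + 23)^3 - 597 = 0, i.e. α is a root of g(x) = (x + 23)^3 - 597 = x^3 + 69x^2 + 1587x + 11570. Since g(x) = h(x + 23) where h(x) = x^3 - 597, and h is irreducible over Q (because 597 is not a perfect cube, so h has no rational root, and a monic cubic with no rational root is irreducible), g is also irreducible (irreducibility is preserved under the substitution x → x + 23). Hence m_α(x) = x^3 + 69x^2 + 1587x + 11570.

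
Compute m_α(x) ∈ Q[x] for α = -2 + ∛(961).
m_α(x) = x^3 + 6x^2 + 12x - 953

Set β = α + 2 = ∛(961), so β^3 = 961. Then (α + 2)^3 - 961 = 0, i.e. α is a root of g(x) = (x + 2)^3 - 961 = x^3 + 6x^2 + 12x - 953. Since g(x) = h(x + 2) where h(x) = x^3 - 961, and h is irreducible over Q (because 961 is not a perfect cube, so h has no rational root, and a monic cubic with no rational root is irreducible), g is also irreducible (irreducibility is preserved under the substitution x → x + 2). Hence m_α(x) = x^3 + 6x^2 + 12x - 953.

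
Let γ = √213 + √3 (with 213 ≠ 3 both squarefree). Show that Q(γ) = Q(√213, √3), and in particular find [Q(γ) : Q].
[Q(γ) : Q] = 4 (equivalently, Q(γ) = Q(√213, √3))

Obviously Q(γ) ⊆ Q(√213, √3), and [Q(√213, √3):Q] = 4 (since 213, 3 are distinct squarefree integers > 1 with 639 not a perfect square). To show equality we compute the minimal polynomial of γ. From γ = √213 + √3: γ^2 = 213 + 2√(639) + 3 = 216 + 2√(639), so γ^2 - 216 = 2√(639); squaring, (γ^2 - 216)^2 = 4·639, i.e. γ^4 - 432γ^2 + 46656 - 2556 = 0, i.e. γ^4 - 432γ^2 + 44100 = 0. So γ is a root of x^4 - 432x^2 + 44100. This polynomial is irreducible over Q: it has no rational root (each ±√213 ± √3 is irrational), and any factorization into two quadratics over Q would force √(639) ∈ Q (pairing opposite roots) or √213, √3 ∈ Q (other pairings), all impossible. Hence [Q(γ):Q] = 4 = [Q(√213, √3):Q], so Q(γ) = Q(√213, √3).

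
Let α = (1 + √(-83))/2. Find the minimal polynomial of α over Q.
m_α(x) = x^2 - x + 21

From 2α - 1 = √(-83), squaring gives (2α - 1)^2 = -83, i.e. 4α^2 - 4α + 1 = -83, so α^2 - α + (1 + 83)/4 = 0. Since -83 ≡ 1 (mod 4), (1 + 83)/4 = 21 ∈ Z. The polynomial x^2 - x + 21 has discriminant 1 - 4·(21) = -83, which is not a perfect square in Q (d = -83 is squarefree and ≠ 1), so x^2 - x + 21 is irreducible over Q. It is the minimal polynomial of α.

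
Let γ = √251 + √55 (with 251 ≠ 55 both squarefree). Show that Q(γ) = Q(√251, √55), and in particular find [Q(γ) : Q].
[Q(γ) : Q] = 4 (equivalently, Q(γ) = Q(√251, √55))

Obviously Q(γ) ⊆ Q(√251, √55), and [Q(√251, √55):Q] = 4 (since 251, 55 are distinct squarefree integers > 1 with 13805 not a perfect square). To show equality we compute the minimal polynomial of γ. From γ = √251 + √55: γ^2 = 251 + 2√(13805) + 55 = 306 + 2√(13805), so γ^2 - 306 = 2√(13805); squaring, (γ^2 - 306)^2 = 4·13805, i.e. γ^4 - 612γ^2 + 93636 - 55220 = 0, i.e. γ^4 - 612γ^2 + 38416 = 0. So γ is a root of x^4 - 612x^2 + 38416. This polynomial is irreducible over Q: it has no rational root (each ±√251 ± √55 is irrational), and any factorization into two quadratics over Q would force √(13805) ∈ Q (pairing opposite roots) or √251, √55 ∈ Q (other pairings), all impossible. Hence [Q(γ):Q] = 4 = [Q(√251, √55):Q], so Q(γ) = Q(√251, √55).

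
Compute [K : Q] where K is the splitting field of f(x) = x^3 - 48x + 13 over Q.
[K : Q] = 6

By the rational root test, any rational root of the monic integer polynomial f(x) = x^3 - 48x + 13 must be an integer dividing the constant term 13, i.e. one of ±{1, 13}. Evaluating: f(1) = -34, f(-1) = 60, f(13) = 1586, f(-13) = -1560; none is 0, so f has no rational root and is therefore irreducible over Q (a cubic with no linear factor over a field is irreducible). For an irreducible cubic, the Galois group is A_3 or S_3 according as the discriminant disc(f) = -4a^3 - 27b^2 = -4·(-48)^3 - 27·(13)^2 = 437805 is or is not a square in Q. Here disc(f) = 437805 is not a perfect square in Q, so the Galois group of f over Q is not contained in A_3 and must be all of S_3. The splitting field has degree |S_3| = 6 over Q, so [K : Q] = 6.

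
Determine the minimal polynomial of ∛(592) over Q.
m_α(x) = x^3 - 592

α satisfies α^3 = 592, so x^3 - 592 annihilates α. By the rational root test, a rational root p/q (in lowest terms) of x^3 - 592 would satisfy p^3 = 592 q^3, forcing q = 1 and p^3 = 592; but 592 is not a perfect cube, contradiction. A monic cubic over Q with no rational root is irreducible (any nontrivial factorization would include a linear factor). Hence x^3 - 592 is the minimal polynomial of α, and in particular [Q(α):Q] = 3.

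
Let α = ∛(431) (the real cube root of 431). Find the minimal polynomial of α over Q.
m_α(x) = x^3 - 431

α satisfies α^3 = 431, so x^3 - 431 annihilates α. By the rational root test, a rational root p/q (in lowest terms) of x^3 - 431 would satisfy p^3 = 431 q^3, forcing q = 1 and p^3 = 431; but 431 is not a perfect cube, contradiction. A monic cubic over Q with no rational root is irreducible (any nontrivial factorization would include a linear factor). Hence x^3 - 431 is the minimal polynomial of α, and in particular [Q(α):Q] = 3.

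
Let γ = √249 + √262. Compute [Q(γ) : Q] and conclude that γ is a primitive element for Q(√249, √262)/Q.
[Q(γ) : Q] = 4 (equivalently, Q(γ) = Q(√249, √262))

Obviously Q(γ) ⊆ Q(√249, √262), and [Q(√249, √262):Q] = 4 (since 249, 262 are distinct squarefree integers > 1 with 65238 not a perfect square). To show equality we compute the minimal polynomial of γ. From γ = √249 + √262: γ^2 = 249 + 2√(65238) + 262 = 511 + 2√(65238), so γ^2 - 511 = 2√(65238); squaring, (γ^2 - 511)^2 = 4·65238, i.e. γ^4 - 1022γ^2 + 261121 - 260952 = 0, i.e. γ^4 - 1022γ^2 + 169 = 0. So γ is a root of x^4 - 1022x^2 + 169. This polynomial is irreducible over Q: it has no rational root (each ±√249 ± √262 is irrational), and any factorization into two quadratics over Q would force √(65238) ∈ Q (pairing opposite roots) or √249, √262 ∈ Q (other pairings), all impossible. Hence [Q(γ):Q] = 4 = [Q(√249, √262):Q], so Q(γ) = Q(√249, √262).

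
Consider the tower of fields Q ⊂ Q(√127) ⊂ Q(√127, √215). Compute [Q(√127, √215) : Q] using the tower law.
[Q(√127, √215) : Q] = 4

[Q(√127):Q] = 2 (min poly x^2 - 127, irreducible since 127 is squarefree > 1). For the top step, suppose √215 ∈ Q(√127), say √215 = c + d√127 with c, d ∈ Q. Squaring: 215 = c^2 + 127d^2 + 2cd√127. Since √127 ∉ Q this forces 2cd = 0. If d = 0 then √215 = c ∈ Q, contradicting 215 squarefree > 1. If c = 0 then 215 = 127d^2, so 127·215 = (127d)^2 is a perfect square in Q — but 127·215 = 27305 is not a perfect square (since 127 and 215 are distinct squarefree integers). Contradiction. Hence √215 ∉ Q(√127), so x^2 - 215 stays irreducible over Q(√127) and [Q(√127, √215) : Q(√127)] = 2. By the tower law, [Q(√127, √215) : Q] = 2 · 2 = 4.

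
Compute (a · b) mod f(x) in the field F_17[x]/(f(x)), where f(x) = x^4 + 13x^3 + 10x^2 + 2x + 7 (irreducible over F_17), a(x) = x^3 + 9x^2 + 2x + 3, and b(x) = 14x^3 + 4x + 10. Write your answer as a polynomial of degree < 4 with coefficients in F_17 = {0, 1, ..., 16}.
a · b ≡ 6x^3 + 15x^2 + 8 (mod f(x))

Multiply in F_17[x]: a(x)·b(x) = (x^3 + 9x^2 + 2x + 3)·(14x^3 + 4x + 10) = 14x^6 + 7x^5 + 15x^4 + 3x^3 + 13x^2 + 15x + 13. This has degree ≥ 4, so divide by f(x) over F_17: 14x^6 + 7x^5 + 15x^4 + 3x^3 + 13x^2 + 15x + 13 = (14x^2 + 12x + 8)·(x^4 + 13x^3 + 10x^2 + 2x + 7) + (6x^3 + 15x^2 + 8). Hence a·b ≡ 6x^3 + 15x^2 + 8 (mod f). (F_17[x]/(f) is a field with 17^4 = 83521 elements since f is irreducible of degree 4.)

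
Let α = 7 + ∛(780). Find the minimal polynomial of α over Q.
m_α(x) = x^3 - 21x^2 + 147x - 1123

Set β = α - 7 = ∛(780), so β^3 = 780. Then (α - 7)^3 - 780 = 0, i.e. α is a root of g(x) = (x - 7)^3 - 780 = x^3 - 21x^2 + 147x - 1123. Since g(x) = h(x - 7) where h(x) = x^3 - 780, and h is irreducible over Q (because 780 is not a perfect cube, so h has no rational root, and a monic cubic with no rational root is irreducible), g is also irreducible (irreducibility is preserved under the substitution x → x - 7). Hence m_α(x) = x^3 - 21x^2 + 147x - 1123.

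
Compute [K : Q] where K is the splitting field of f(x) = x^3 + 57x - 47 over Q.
[K : Q] = 6

By the rational root test, any rational root of the monic integer polynomial f(x) = x^3 + 57x - 47 must be an integer dividing the constant term -47, i.e. one of ±{1, 47}. Evaluating: f(1) = 11, f(-1) = -105, f(47) = 106455, f(-47) = -106549; none is 0, so f has no rational root and is therefore irreducible over Q (a cubic with no linear factor over a field is irreducible). For an irreducible cubic, the Galois group is A_3 or S_3 according as the discriminant disc(f) = -4a^3 - 27b^2 = -4·(57)^3 - 27·(-47)^2 = -800415 is or is not a square in Q. Here disc(f) = -800415 is not a perfect square in Q, so the Galois group of f over Q is not contained in A_3 and must be all of S_3. The splitting field has degree |S_3| = 6 over Q, so [K : Q] = 6.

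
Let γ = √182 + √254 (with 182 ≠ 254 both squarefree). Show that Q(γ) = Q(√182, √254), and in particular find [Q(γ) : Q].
[Q(γ) : Q] = 4 (equivalently, Q(γ) = Q(√182, √254))

Obviously Q(γ) ⊆ Q(√182, √254), and [Q(√182, √254):Q] = 4 (since 182, 254 are distinct squarefree integers > 1 with 46228 not a perfect square). To show equality we compute the minimal polynomial of γ. From γ = √182 + √254: γ^2 = 182 + 2√(46228) + 254 = 436 + 2√(46228), so γ^2 - 436 = 2√(46228); squaring, (γ^2 - 436)^2 = 4·46228, i.e. γ^4 - 872γ^2 + 190096 - 184912 = 0, i.e. γ^4 - 872γ^2 + 5184 = 0. So γ is a root of x^4 - 872x^2 + 5184. This polynomial is irreducible over Q: it has no rational root (each ±√182 ± √254 is irrational), and any factorization into two quadratics over Q would force √(46228) ∈ Q (pairing opposite roots) or √182, √254 ∈ Q (other pairings), all impossible. Hence [Q(γ):Q] = 4 = [Q(√182, √254):Q], so Q(γ) = Q(√182, √254).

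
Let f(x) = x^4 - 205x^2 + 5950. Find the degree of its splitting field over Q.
[K : Q] = 4

Solving the quadratic in x^2: x^2 = (205 ± √(205^2 - 4·5950))/2 = (205 ± √18225)/2 = (205 ± 135)/2, giving x^2 = 170 or x^2 = 35. So f(x) = (x^2 - 170)(x^2 - 35) and the roots of f are ±√170, ±√35. Hence the splitting field is K = Q(√170, √35). Since 170 and 35 are distinct squarefree integers > 1, their product 5950 is not a perfect square, so √35 ∉ Q(√170). By the tower law [K:Q] = [Q(√170,√35):Q(√170)] · [Q(√170):Q] = 2 · 2 = 4.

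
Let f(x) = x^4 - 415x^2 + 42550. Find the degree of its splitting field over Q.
[K : Q] = 4

Solving the quadratic in x^2: x^2 = (415 ± √(415^2 - 4·42550))/2 = (415 ± √2025)/2 = (415 ± 45)/2, giving x^2 = 185 or x^2 = 230. So f(x) = (x^2 - 185)(x^2 - 230) and the roots of f are ±√185, ±√230. Hence the splitting field is K = Q(√185, √230). Since 185 and 230 are distinct squarefree integers > 1, their product 42550 is not a perfect square, so √230 ∉ Q(√185). By the tower law [K:Q] = [Q(√185,√230):Q(√185)] · [Q(√185):Q] = 2 · 2 = 4.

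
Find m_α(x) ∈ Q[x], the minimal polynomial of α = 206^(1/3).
m_α(x) = x^3 - 206

α satisfies α^3 = 206, so x^3 - 206 annihilates α. By the rational root test, a rational root p/q (in lowest terms) of x^3 - 206 would satisfy p^3 = 206 q^3, forcing q = 1 and p^3 = 206; but 206 is not a perfect cube, contradiction. A monic cubic over Q with no rational root is irreducible (any nontrivial factorization would include a linear factor). Hence x^3 - 206 is the minimal polynomial of α, and in particular [Q(α):Q] = 3.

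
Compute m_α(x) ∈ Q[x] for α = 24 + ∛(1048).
m_α(x) = x^3 - 72x^2 + 1728x - 14872

Set β = α - 24 = ∛(1048), so β^3 = 1048. Then (α - 24)^3 - 1048 = 0, i.e. α is a root of g(x) = (x - 24)^3 - 1048 = x^3 - 72x^2 + 1728x - 14872. Since g(x) = h(x - 24) where h(x) = x^3 - 1048, and h is irreducible over Q (because 1048 is not a perfect cube, so h has no rational root, and a monic cubic with no rational root is irreducible), g is also irreducible (irreducibility is preserved under the substitution x → x - 24). Hence m_α(x) = x^3 - 72x^2 + 1728x - 14872.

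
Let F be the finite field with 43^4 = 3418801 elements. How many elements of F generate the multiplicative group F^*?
There are φ(3418800) = 691200 primitive elements

F_q^* is cyclic of order q - 1 = 3418800. A cyclic group of order m has exactly φ(m) generators. Here m = 3418800 = 2^4 · 3 · 5^2 · 7 · 11 · 37, so the number of primitive elements is φ(3418800) = 691200.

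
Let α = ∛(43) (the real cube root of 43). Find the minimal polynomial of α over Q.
m_α(x) = x^3 - 43

α satisfies α^3 = 43, so x^3 - 43 annihilates α. By the rational root test, a rational root p/q (in lowest terms) of x^3 - 43 would satisfy p^3 = 43 q^3, forcing q = 1 and p^3 = 43; but 43 is not a perfect cube, contradiction. A monic cubic over Q with no rational root is irreducible (any nontrivial factorization would include a linear factor). Hence x^3 - 43 is the minimal polynomial of α, and in particular [Q(α):Q] = 3.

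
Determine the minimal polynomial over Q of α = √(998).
m_α(x) = x^2 - 998

α satisfies α^2 - 998 = 0, so x^2 - 998 annihilates α. Since d = 998 is squarefree and ≠ 1, it is not a perfect square in Q, so x^2 - 998 has no rational root and is therefore irreducible over Q (a degree-2 polynomial over a field is irreducible iff it has no root). Hence m_α(x) = x^2 - 998.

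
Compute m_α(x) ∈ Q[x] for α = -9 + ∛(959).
m_α(x) = x^3 + 27x^2 + 243x - 230

Set β = α + 9 = ∛(959), so β^3 = 959. Then (α + 9)^3 - 959 = 0, i.e. α is a root of g(x) = (x + 9)^3 - 959 = x^3 + 27x^2 + 243x - 230. Since g(x) = h(x + 9) where h(x) = x^3 - 959, and h is irreducible over Q (because 959 is not a perfect cube, so h has no rational root, and a monic cubic with no rational root is irreducible), g is also irreducible (irreducibility is preserved under the substitution x → x + 9). Hence m_α(x) = x^3 + 27x^2 + 243x - 230.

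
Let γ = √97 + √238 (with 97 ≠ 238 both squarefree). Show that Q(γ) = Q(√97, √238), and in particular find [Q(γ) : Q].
[Q(γ) : Q] = 4 (equivalently, Q(γ) = Q(√97, √238))

Obviously Q(γ) ⊆ Q(√97, √238), and [Q(√97, √238):Q] = 4 (since 97, 238 are distinct squarefree integers > 1 with 23086 not a perfect square). To show equality we compute the minimal polynomial of γ. From γ = √97 + √238: γ^2 = 97 + 2√(23086) + 238 = 335 + 2√(23086), so γ^2 - 335 = 2√(23086); squaring, (γ^2 - 335)^2 = 4·23086, i.e. γ^4 - 670γ^2 + 112225 - 92344 = 0, i.e. γ^4 - 670γ^2 + 19881 = 0. So γ is a root of x^4 - 670x^2 + 19881. This polynomial is irreducible over Q: it has no rational root (each ±√97 ± √238 is irrational), and any factorization into two quadratics over Q would force √(23086) ∈ Q (pairing opposite roots) or √97, √238 ∈ Q (other pairings), all impossible. Hence [Q(γ):Q] = 4 = [Q(√97, √238):Q], so Q(γ) = Q(√97, √238).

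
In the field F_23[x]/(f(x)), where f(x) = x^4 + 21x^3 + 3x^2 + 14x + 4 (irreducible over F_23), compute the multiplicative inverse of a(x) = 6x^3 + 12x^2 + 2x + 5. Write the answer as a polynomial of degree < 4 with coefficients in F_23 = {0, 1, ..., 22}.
a(x)^(-1) ≡ 15x^3 + 7x^2 + 20x + 12 (mod f(x))

Since f is irreducible over F_23, F_23[x]/(f) is a field and a(x) ≠ 0 has an inverse. Apply the extended Euclidean algorithm to f(x) and a(x) in F_23[x]: f(x) = (4x + 7)·a(x) + (3x^2 + 3x + 15);  a(x) = (2x + 2)·(3x^2 + 3x + 15) + (12x + 21);  (3x^2 + 3x + 15) = (6x + 7)·(12x + 21) + (6). The last nonzero remainder is the constant 6 = gcd(f, a) in F_23. Back-substituting through the division chain expresses 6 = s(x)·a(x) + t(x)·f(x) with s(x) ≡ 21x^3 + 19x^2 + 5x + 3 (mod f), so (21x^3 + 19x^2 + 5x + 3)·a(x) ≡ 6 (mod f). Multiplying by 6^(-1) ≡ 4 in F_23 gives a(x)^(-1) ≡ 4·(21x^3 + 19x^2 + 5x + 3) ≡ 15x^3 + 7x^2 + 20x + 12 (mod f). Check: (6x^3 + 12x^2 + 2x + 5)·(15x^3 + 7x^2 + 20x + 12) = 21x^6 + 15x^5 + 4x^4 + 10x^3 + 12x^2 + 9x + 14 ≡ 1 (mod x^4 + 21x^3 + 3x^2 + 14x + 4).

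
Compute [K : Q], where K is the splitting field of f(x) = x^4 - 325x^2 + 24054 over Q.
[K : Q] = 4

Solving the quadratic in x^2: x^2 = (325 ± √(325^2 - 4·24054))/2 = (325 ± √9409)/2 = (325 ± 97)/2, giving x^2 = 114 or x^2 = 211. So f(x) = (x^2 - 114)(x^2 - 211) and the roots of f are ±√114, ±√211. Hence the splitting field is K = Q(√114, √211). Since 114 and 211 are distinct squarefree integers > 1, their product 24054 is not a perfect square, so √211 ∉ Q(√114). By the tower law [K:Q] = [Q(√114,√211):Q(√114)] · [Q(√114):Q] = 2 · 2 = 4.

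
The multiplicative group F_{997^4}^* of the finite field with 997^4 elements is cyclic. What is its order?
|F_{997^4}^*| = 988053892080

F_{997^4} has 997^4 = 988053892081 elements; its multiplicative group consists of all nonzero elements, so |F_{997^4}^*| = 988053892081 - 1 = 988053892080. (It is cyclic since any finite subgroup of the multiplicative group of a field is cyclic.)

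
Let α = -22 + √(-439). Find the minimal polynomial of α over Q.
m_α(x) = x^2 + 44x + 923

From α + 22 = √(-439), squaring gives (α + 22)^2 = -439, i.e. α^2 + 44α + 484 = -439, so α^2 + 44α + 923 = 0. The discriminant of x^2 + 44x + 923 is (44)^2 - 4·(923) = 1936 - 3692 = -1756, and 4·(-439) is not a perfect square in Q since -439 is squarefree and ≠ 1. Hence x^2 + 44x + 923 is irreducible over Q and is the minimal polynomial of α.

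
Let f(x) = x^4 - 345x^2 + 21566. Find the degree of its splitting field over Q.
[K : Q] = 4

Solving the quadratic in x^2: x^2 = (345 ± √(345^2 - 4·21566))/2 = (345 ± √32761)/2 = (345 ± 181)/2, giving x^2 = 82 or x^2 = 263. So f(x) = (x^2 - 82)(x^2 - 263) and the roots of f are ±√82, ±√263. Hence the splitting field is K = Q(√82, √263). Since 82 and 263 are distinct squarefree integers > 1, their product 21566 is not a perfect square, so √263 ∉ Q(√82). By the tower law [K:Q] = [Q(√82,√263):Q(√82)] · [Q(√82):Q] = 2 · 2 = 4.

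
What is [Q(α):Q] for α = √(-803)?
[Q(α):Q] = 2

[Q(α):Q] equals the degree of the minimal polynomial of α. Here α^2 = -803 and x^2 + 803 is irreducible (d = -803 is squarefree, ≠ 1, hence not a square), so deg(m_α) = 2. Thus [Q(α):Q] = 2.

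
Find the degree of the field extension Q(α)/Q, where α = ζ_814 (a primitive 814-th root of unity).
[Q(α):Q] = 360

The minimal polynomial of ζ_814 over Q is the 814-th cyclotomic polynomial Φ_814(x), which is irreducible over Q and has degree φ(814) = 360. Hence [Q(α):Q] = φ(814) = 360.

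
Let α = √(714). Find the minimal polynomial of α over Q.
m_α(x) = x^2 - 714

α satisfies α^2 - 714 = 0, so x^2 - 714 annihilates α. Since d = 714 is squarefree and ≠ 1, it is not a perfect square in Q, so x^2 - 714 has no rational root and is therefore irreducible over Q (a degree-2 polynomial over a field is irreducible iff it has no root). Hence m_α(x) = x^2 - 714.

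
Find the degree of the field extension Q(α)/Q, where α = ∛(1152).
[Q(α):Q] = 3

The minimal polynomial of α is x^3 - 1152, irreducible over Q since 1152 is not a perfect cube (so x^3 - 1152 has no rational root). Hence [Q(α):Q] = deg(m_α) = 3.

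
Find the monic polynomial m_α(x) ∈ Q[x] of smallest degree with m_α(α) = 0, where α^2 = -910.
m_α(x) = x^2 + 910

α satisfies α^2 + 910 = 0, so x^2 + 910 annihilates α. Since d = -910 is squarefree and ≠ 1, it is not a perfect square in Q, so x^2 + 910 has no rational root and is therefore irreducible over Q (a degree-2 polynomial over a field is irreducible iff it has no root). Hence m_α(x) = x^2 + 910.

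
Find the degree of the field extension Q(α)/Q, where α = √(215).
[Q(α):Q] = 2

[Q(α):Q] equals the degree of the minimal polynomial of α. Here α^2 = 215 and x^2 - 215 is irreducible (d = 215 is squarefree, ≠ 1, hence not a square), so deg(m_α) = 2. Thus [Q(α):Q] = 2.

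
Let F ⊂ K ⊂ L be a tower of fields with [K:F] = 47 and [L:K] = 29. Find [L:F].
[L:F] = 1363

The tower law says that for any tower of field extensions F ⊂ K ⊂ L with finite degrees, [L:F] = [L:K] · [K:F]. Here this gives [L:F] = 29 · 47 = 1363.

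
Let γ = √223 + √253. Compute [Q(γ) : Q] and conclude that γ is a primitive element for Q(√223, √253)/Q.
[Q(γ) : Q] = 4 (equivalently, Q(γ) = Q(√223, √253))

Obviously Q(γ) ⊆ Q(√223, √253), and [Q(√223, √253):Q] = 4 (since 223, 253 are distinct squarefree integers > 1 with 56419 not a perfect square). To show equality we compute the minimal polynomial of γ. From γ = √223 + √253: γ^2 = 223 + 2√(56419) + 253 = 476 + 2√(56419), so γ^2 - 476 = 2√(56419); squaring, (γ^2 - 476)^2 = 4·56419, i.e. γ^4 - 952γ^2 + 226576 - 225676 = 0, i.e. γ^4 - 952γ^2 + 900 = 0. So γ is a root of x^4 - 952x^2 + 900. This polynomial is irreducible over Q: it has no rational root (each ±√223 ± √253 is irrational), and any factorization into two quadratics over Q would force √(56419) ∈ Q (pairing opposite roots) or √223, √253 ∈ Q (other pairings), all impossible. Hence [Q(γ):Q] = 4 = [Q(√223, √253):Q], so Q(γ) = Q(√223, √253).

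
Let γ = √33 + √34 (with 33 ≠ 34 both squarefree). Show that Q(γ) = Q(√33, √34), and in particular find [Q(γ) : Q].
[Q(γ) : Q] = 4 (equivalently, Q(γ) = Q(√33, √34))

Obviously Q(γ) ⊆ Q(√33, √34), and [Q(√33, √34):Q] = 4 (since 33, 34 are distinct squarefree integers > 1 with 1122 not a perfect square). To show equality we compute the minimal polynomial of γ. From γ = √33 + √34: γ^2 = 33 + 2√(1122) + 34 = 67 + 2√(1122), so γ^2 - 67 = 2√(1122); squaring, (γ^2 - 67)^2 = 4·1122, i.e. γ^4 - 134γ^2 + 4489 - 4488 = 0, i.e. γ^4 - 134γ^2 + 1 = 0. So γ is a root of x^4 - 134x^2 + 1. This polynomial is irreducible over Q: it has no rational root (each ±√33 ± √34 is irrational), and any factorization into two quadratics over Q would force √(1122) ∈ Q (pairing opposite roots) or √33, √34 ∈ Q (other pairings), all impossible. Hence [Q(γ):Q] = 4 = [Q(√33, √34):Q], so Q(γ) = Q(√33, √34).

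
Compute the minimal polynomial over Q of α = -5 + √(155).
m_α(x) = x^2 + 10x - 130

From α + 5 = √(155), squaring gives (α + 5)^2 = 155, i.e. α^2 + 10α + 25 = 155, so α^2 + 10α - 130 = 0. The discriminant of x^2 + 10x - 130 is (10)^2 - 4·(-130) = 100 + 520 = 620, and 4·(155) is not a perfect square in Q since 155 is squarefree and ≠ 1. Hence x^2 + 10x - 130 is irreducible over Q and is the minimal polynomial of α.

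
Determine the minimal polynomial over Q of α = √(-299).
m_α(x) = x^2 + 299

α satisfies α^2 + 299 = 0, so x^2 + 299 annihilates α. Since d = -299 is squarefree and ≠ 1, it is not a perfect square in Q, so x^2 + 299 has no rational root and is therefore irreducible over Q (a degree-2 polynomial over a field is irreducible iff it has no root). Hence m_α(x) = x^2 + 299.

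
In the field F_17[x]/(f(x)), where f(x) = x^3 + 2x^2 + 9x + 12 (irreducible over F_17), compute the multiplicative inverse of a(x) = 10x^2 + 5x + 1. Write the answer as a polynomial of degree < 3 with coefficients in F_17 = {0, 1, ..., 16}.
a(x)^(-1) ≡ 14x^2 + 9x + 6 (mod f(x))

Since f is irreducible over F_17, F_17[x]/(f) is a field and a(x) ≠ 0 has an inverse. Apply the extended Euclidean algorithm to f(x) and a(x) in F_17[x]: f(x) = (12x + 1)·a(x) + (9x + 11);  a(x) = (3x + 12)·(9x + 11) + (5). The last nonzero remainder is the constant 5 = gcd(f, a) in F_17. Back-substituting through the division chain expresses 5 = s(x)·a(x) + t(x)·f(x) with s(x) ≡ 2x^2 + 11x + 13 (mod f), so (2x^2 + 11x + 13)·a(x) ≡ 5 (mod f). Multiplying by 5^(-1) ≡ 7 in F_17 gives a(x)^(-1) ≡ 7·(2x^2 + 11x + 13) ≡ 14x^2 + 9x + 6 (mod f). Check: (10x^2 + 5x + 1)·(14x^2 + 9x + 6) = 4x^4 + 7x^3 + 5x + 6 ≡ 1 (mod x^3 + 2x^2 + 9x + 12).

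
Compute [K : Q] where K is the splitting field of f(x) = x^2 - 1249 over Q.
[K : Q] = 2

f(x) = x^2 - 1249 factors as (x - √1249)(x + √1249). The splitting field is K = Q(√1249). Since 1249 is squarefree and > 1, it is not a perfect square, so x^2 - 1249 is irreducible over Q and [Q(√1249) : Q] = 2. Hence [K : Q] = 2.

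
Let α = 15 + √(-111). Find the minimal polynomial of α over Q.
m_α(x) = x^2 - 30x + 336

From α - 15 = √(-111), squaring gives (α - 15)^2 = -111, i.e. α^2 - 30α + 225 = -111, so α^2 - 30α + 336 = 0. The discriminant of x^2 - 30x + 336 is (-30)^2 - 4·(336) = 900 - 1344 = -444, and 4·(-111) is not a perfect square in Q since -111 is squarefree and ≠ 1. Hence x^2 - 30x + 336 is irreducible over Q and is the minimal polynomial of α.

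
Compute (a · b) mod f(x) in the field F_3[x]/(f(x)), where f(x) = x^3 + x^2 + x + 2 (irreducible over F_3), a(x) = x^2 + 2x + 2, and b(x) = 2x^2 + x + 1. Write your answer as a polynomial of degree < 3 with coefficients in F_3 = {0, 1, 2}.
a · b ≡ 2x^2 + 2 (mod f(x))

Multiply in F_3[x]: a(x)·b(x) = (x^2 + 2x + 2)·(2x^2 + x + 1) = 2x^4 + 2x^3 + x^2 + x + 2. This has degree ≥ 3, so divide by f(x) over F_3: 2x^4 + 2x^3 + x^2 + x + 2 = (2x)·(x^3 + x^2 + x + 2) + (2x^2 + 2). Hence a·b ≡ 2x^2 + 2 (mod f). (F_3[x]/(f) is a field with 3^3 = 27 elements since f is irreducible of degree 3.)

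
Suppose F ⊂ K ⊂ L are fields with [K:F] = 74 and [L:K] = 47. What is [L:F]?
[L:F] = 3478

The tower law says that for any tower of field extensions F ⊂ K ⊂ L with finite degrees, [L:F] = [L:K] · [K:F]. Here this gives [L:F] = 47 · 74 = 3478.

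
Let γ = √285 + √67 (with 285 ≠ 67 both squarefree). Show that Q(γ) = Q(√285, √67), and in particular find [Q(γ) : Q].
[Q(γ) : Q] = 4 (equivalently, Q(γ) = Q(√285, √67))

Obviously Q(γ) ⊆ Q(√285, √67), and [Q(√285, √67):Q] = 4 (since 285, 67 are distinct squarefree integers > 1 with 19095 not a perfect square). To show equality we compute the minimal polynomial of γ. From γ = √285 + √67: γ^2 = 285 + 2√(19095) + 67 = 352 + 2√(19095), so γ^2 - 352 = 2√(19095); squaring, (γ^2 - 352)^2 = 4·19095, i.e. γ^4 - 704γ^2 + 123904 - 76380 = 0, i.e. γ^4 - 704γ^2 + 47524 = 0. So γ is a root of x^4 - 704x^2 + 47524. This polynomial is irreducible over Q: it has no rational root (each ±√285 ± √67 is irrational), and any factorization into two quadratics over Q would force √(19095) ∈ Q (pairing opposite roots) or √285, √67 ∈ Q (other pairings), all impossible. Hence [Q(γ):Q] = 4 = [Q(√285, √67):Q], so Q(γ) = Q(√285, √67).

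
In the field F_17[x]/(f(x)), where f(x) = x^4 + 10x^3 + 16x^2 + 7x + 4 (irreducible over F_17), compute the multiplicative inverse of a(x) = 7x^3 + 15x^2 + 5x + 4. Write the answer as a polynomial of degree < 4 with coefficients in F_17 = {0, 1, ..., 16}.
a(x)^(-1) ≡ 15x^3 + 2x^2 + 15x + 6 (mod f(x))

Since f is irreducible over F_17, F_17[x]/(f) is a field and a(x) ≠ 0 has an inverse. Apply the extended Euclidean algorithm to f(x) and a(x) in F_17[x]: f(x) = (5x + 15)·a(x) + (4x^2 + 14x + 12);  a(x) = (6x + 4)·(4x^2 + 14x + 12) + (13x + 7);  (4x^2 + 14x + 12) = (16x + 16)·(13x + 7) + (2). The last nonzero remainder is the constant 2 = gcd(f, a) in F_17. Back-substituting through the division chain expresses 2 = s(x)·a(x) + t(x)·f(x) with s(x) ≡ 13x^3 + 4x^2 + 13x + 12 (mod f), so (13x^3 + 4x^2 + 13x + 12)·a(x) ≡ 2 (mod f). Multiplying by 2^(-1) ≡ 9 in F_17 gives a(x)^(-1) ≡ 9·(13x^3 + 4x^2 + 13x + 12) ≡ 15x^3 + 2x^2 + 15x + 6 (mod f). Check: (7x^3 + 15x^2 + 5x + 4)·(15x^3 + 2x^2 + 15x + 6) = 3x^6 + x^5 + 6x^4 + 14x^3 + 3x^2 + 5x + 7 ≡ 1 (mod x^4 + 10x^3 + 16x^2 + 7x + 4).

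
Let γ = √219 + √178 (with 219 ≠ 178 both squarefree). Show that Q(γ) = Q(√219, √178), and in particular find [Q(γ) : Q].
[Q(γ) : Q] = 4 (equivalently, Q(γ) = Q(√219, √178))

Obviously Q(γ) ⊆ Q(√219, √178), and [Q(√219, √178):Q] = 4 (since 219, 178 are distinct squarefree integers > 1 with 38982 not a perfect square). To show equality we compute the minimal polynomial of γ. From γ = √219 + √178: γ^2 = 219 + 2√(38982) + 178 = 397 + 2√(38982), so γ^2 - 397 = 2√(38982); squaring, (γ^2 - 397)^2 = 4·38982, i.e. γ^4 - 794γ^2 + 157609 - 155928 = 0, i.e. γ^4 - 794γ^2 + 1681 = 0. So γ is a root of x^4 - 794x^2 + 1681. This polynomial is irreducible over Q: it has no rational root (each ±√219 ± √178 is irrational), and any factorization into two quadratics over Q would force √(38982) ∈ Q (pairing opposite roots) or √219, √178 ∈ Q (other pairings), all impossible. Hence [Q(γ):Q] = 4 = [Q(√219, √178):Q], so Q(γ) = Q(√219, √178).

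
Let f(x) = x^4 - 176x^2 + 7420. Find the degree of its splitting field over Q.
[K : Q] = 4

Solving the quadratic in x^2: x^2 = (176 ± √(176^2 - 4·7420))/2 = (176 ± √1296)/2 = (176 ± 36)/2, giving x^2 = 70 or x^2 = 106. So f(x) = (x^2 - 70)(x^2 - 106) and the roots of f are ±√70, ±√106. Hence the splitting field is K = Q(√70, √106). Since 70 and 106 are distinct squarefree integers > 1, their product 7420 is not a perfect square, so √106 ∉ Q(√70). By the tower law [K:Q] = [Q(√70,√106):Q(√70)] · [Q(√70):Q] = 2 · 2 = 4.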